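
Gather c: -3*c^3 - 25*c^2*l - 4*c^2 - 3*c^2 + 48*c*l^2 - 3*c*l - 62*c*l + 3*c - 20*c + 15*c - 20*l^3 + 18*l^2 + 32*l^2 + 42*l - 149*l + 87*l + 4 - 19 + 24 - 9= -3*c^3 + c^2*(-25*l - 7) + c*(48*l^2 - 65*l - 2) - 20*l^3 + 50*l^2 - 20*l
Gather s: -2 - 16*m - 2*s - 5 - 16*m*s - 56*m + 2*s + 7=-16*m*s - 72*m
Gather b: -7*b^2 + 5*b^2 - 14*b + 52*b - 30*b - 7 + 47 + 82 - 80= -2*b^2 + 8*b + 42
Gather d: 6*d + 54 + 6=6*d + 60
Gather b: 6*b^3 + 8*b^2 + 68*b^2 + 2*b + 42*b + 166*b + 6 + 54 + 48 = 6*b^3 + 76*b^2 + 210*b + 108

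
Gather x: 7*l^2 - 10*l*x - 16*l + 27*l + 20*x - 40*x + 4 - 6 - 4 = 7*l^2 + 11*l + x*(-10*l - 20) - 6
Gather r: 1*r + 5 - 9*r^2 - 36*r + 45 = -9*r^2 - 35*r + 50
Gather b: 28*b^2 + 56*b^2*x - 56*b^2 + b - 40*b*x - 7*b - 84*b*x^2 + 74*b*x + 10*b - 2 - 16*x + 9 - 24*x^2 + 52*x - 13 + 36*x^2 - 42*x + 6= b^2*(56*x - 28) + b*(-84*x^2 + 34*x + 4) + 12*x^2 - 6*x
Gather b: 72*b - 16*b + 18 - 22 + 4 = 56*b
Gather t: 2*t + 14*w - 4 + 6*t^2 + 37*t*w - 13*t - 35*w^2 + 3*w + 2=6*t^2 + t*(37*w - 11) - 35*w^2 + 17*w - 2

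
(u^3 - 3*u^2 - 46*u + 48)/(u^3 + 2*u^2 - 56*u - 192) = (u - 1)/(u + 4)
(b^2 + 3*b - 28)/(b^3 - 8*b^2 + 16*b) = (b + 7)/(b*(b - 4))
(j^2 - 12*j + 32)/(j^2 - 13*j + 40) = (j - 4)/(j - 5)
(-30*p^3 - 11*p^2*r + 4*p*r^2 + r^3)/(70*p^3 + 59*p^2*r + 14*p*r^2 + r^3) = (-3*p + r)/(7*p + r)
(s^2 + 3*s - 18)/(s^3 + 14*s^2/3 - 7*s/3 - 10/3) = 3*(s^2 + 3*s - 18)/(3*s^3 + 14*s^2 - 7*s - 10)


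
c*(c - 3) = c^2 - 3*c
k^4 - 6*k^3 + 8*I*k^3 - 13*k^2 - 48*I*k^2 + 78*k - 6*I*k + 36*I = (k - 6)*(k + I)^2*(k + 6*I)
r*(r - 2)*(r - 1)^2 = r^4 - 4*r^3 + 5*r^2 - 2*r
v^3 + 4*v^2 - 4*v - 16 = (v - 2)*(v + 2)*(v + 4)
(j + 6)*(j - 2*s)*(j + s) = j^3 - j^2*s + 6*j^2 - 2*j*s^2 - 6*j*s - 12*s^2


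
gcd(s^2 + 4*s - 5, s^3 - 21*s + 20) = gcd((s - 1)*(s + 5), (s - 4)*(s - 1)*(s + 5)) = s^2 + 4*s - 5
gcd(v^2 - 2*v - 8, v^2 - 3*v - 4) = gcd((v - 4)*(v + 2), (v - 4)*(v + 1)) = v - 4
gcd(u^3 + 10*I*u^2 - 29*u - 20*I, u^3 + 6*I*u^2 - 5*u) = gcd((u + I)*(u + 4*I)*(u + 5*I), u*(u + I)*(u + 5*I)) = u^2 + 6*I*u - 5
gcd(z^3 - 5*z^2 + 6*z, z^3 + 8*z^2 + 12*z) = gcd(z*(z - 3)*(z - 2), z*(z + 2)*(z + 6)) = z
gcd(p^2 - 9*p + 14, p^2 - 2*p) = p - 2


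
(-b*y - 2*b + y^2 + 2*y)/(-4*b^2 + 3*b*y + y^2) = (y + 2)/(4*b + y)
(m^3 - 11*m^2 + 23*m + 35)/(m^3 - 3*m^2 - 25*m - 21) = (m - 5)/(m + 3)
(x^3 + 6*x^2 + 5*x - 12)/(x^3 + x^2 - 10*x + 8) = (x + 3)/(x - 2)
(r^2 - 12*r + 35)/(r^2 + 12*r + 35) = (r^2 - 12*r + 35)/(r^2 + 12*r + 35)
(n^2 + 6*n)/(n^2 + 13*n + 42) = n/(n + 7)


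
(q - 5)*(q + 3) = q^2 - 2*q - 15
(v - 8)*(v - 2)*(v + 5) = v^3 - 5*v^2 - 34*v + 80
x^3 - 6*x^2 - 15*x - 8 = (x - 8)*(x + 1)^2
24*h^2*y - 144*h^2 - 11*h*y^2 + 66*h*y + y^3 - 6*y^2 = (-8*h + y)*(-3*h + y)*(y - 6)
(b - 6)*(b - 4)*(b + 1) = b^3 - 9*b^2 + 14*b + 24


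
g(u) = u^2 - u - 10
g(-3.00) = 2.00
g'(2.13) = 3.26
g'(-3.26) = -7.52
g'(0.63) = 0.26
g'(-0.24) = -1.48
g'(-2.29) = -5.58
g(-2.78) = 0.51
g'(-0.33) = -1.66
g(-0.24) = -9.70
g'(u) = 2*u - 1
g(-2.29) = -2.47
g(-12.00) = 146.00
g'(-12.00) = -25.00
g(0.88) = -10.11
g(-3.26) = 3.89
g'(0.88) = 0.76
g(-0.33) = -9.56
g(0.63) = -10.23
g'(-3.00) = -7.00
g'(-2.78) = -6.56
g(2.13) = -7.59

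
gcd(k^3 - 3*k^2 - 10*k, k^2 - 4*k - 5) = k - 5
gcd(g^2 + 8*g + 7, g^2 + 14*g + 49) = g + 7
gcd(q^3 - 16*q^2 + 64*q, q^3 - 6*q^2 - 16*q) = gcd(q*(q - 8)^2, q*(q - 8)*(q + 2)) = q^2 - 8*q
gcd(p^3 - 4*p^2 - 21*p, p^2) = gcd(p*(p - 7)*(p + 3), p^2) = p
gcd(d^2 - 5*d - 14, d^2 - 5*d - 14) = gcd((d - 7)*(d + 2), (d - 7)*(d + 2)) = d^2 - 5*d - 14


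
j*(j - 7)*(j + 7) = j^3 - 49*j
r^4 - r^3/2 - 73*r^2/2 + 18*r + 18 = (r - 6)*(r - 1)*(r + 1/2)*(r + 6)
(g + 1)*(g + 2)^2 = g^3 + 5*g^2 + 8*g + 4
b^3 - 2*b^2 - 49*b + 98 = (b - 7)*(b - 2)*(b + 7)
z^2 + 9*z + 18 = (z + 3)*(z + 6)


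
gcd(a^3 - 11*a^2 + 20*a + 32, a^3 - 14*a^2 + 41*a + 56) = a^2 - 7*a - 8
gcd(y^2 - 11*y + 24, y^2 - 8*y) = y - 8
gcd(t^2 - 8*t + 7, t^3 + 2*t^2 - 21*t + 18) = t - 1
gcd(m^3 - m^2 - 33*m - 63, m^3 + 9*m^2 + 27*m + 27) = m^2 + 6*m + 9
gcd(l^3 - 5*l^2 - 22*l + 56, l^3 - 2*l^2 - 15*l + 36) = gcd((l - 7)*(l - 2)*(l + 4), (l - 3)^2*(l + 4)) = l + 4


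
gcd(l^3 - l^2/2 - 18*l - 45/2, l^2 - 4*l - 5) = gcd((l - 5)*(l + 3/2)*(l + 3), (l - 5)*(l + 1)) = l - 5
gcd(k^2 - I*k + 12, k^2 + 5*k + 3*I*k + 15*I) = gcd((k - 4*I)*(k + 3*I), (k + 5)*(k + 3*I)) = k + 3*I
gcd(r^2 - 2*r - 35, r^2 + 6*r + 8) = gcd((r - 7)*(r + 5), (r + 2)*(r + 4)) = 1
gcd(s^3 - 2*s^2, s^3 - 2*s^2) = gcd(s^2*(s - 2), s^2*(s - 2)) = s^3 - 2*s^2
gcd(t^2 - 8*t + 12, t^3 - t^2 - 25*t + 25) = 1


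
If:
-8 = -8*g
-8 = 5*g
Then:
No Solution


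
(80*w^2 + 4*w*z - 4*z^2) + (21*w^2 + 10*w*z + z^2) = 101*w^2 + 14*w*z - 3*z^2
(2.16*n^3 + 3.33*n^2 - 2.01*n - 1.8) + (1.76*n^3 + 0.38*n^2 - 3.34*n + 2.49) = 3.92*n^3 + 3.71*n^2 - 5.35*n + 0.69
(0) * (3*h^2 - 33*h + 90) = 0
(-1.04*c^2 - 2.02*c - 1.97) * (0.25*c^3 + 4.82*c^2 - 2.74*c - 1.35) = -0.26*c^5 - 5.5178*c^4 - 7.3793*c^3 - 2.5566*c^2 + 8.1248*c + 2.6595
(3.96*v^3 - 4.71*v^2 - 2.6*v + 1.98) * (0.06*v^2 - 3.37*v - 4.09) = 0.2376*v^5 - 13.6278*v^4 - 0.479699999999999*v^3 + 28.1447*v^2 + 3.9614*v - 8.0982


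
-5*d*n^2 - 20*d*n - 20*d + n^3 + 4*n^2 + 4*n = (-5*d + n)*(n + 2)^2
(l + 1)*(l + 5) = l^2 + 6*l + 5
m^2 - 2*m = m*(m - 2)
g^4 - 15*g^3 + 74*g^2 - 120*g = g*(g - 6)*(g - 5)*(g - 4)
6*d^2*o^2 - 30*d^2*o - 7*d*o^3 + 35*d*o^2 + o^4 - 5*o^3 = o*(-6*d + o)*(-d + o)*(o - 5)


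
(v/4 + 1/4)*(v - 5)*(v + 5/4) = v^3/4 - 11*v^2/16 - 5*v/2 - 25/16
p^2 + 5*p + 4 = (p + 1)*(p + 4)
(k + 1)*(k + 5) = k^2 + 6*k + 5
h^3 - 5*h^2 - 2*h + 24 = (h - 4)*(h - 3)*(h + 2)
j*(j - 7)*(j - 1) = j^3 - 8*j^2 + 7*j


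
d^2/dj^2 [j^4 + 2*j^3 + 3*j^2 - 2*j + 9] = 12*j^2 + 12*j + 6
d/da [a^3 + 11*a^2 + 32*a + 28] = 3*a^2 + 22*a + 32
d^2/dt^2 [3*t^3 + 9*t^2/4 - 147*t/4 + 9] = 18*t + 9/2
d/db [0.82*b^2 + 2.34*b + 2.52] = 1.64*b + 2.34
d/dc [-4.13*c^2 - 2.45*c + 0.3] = -8.26*c - 2.45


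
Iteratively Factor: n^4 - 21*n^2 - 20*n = (n + 4)*(n^3 - 4*n^2 - 5*n) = (n + 1)*(n + 4)*(n^2 - 5*n) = (n - 5)*(n + 1)*(n + 4)*(n)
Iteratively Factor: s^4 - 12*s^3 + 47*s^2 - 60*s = (s - 4)*(s^3 - 8*s^2 + 15*s) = s*(s - 4)*(s^2 - 8*s + 15) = s*(s - 4)*(s - 3)*(s - 5)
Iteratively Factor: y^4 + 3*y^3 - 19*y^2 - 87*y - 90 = (y + 2)*(y^3 + y^2 - 21*y - 45) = (y + 2)*(y + 3)*(y^2 - 2*y - 15) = (y - 5)*(y + 2)*(y + 3)*(y + 3)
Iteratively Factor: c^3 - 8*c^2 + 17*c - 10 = (c - 1)*(c^2 - 7*c + 10) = (c - 2)*(c - 1)*(c - 5)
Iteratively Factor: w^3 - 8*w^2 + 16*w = (w - 4)*(w^2 - 4*w) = w*(w - 4)*(w - 4)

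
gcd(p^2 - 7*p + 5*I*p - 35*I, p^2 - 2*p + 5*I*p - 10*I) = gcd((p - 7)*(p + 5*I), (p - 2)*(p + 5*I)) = p + 5*I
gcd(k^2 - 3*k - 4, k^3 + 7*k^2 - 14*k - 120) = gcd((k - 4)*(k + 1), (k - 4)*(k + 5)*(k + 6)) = k - 4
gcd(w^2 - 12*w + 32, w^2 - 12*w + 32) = w^2 - 12*w + 32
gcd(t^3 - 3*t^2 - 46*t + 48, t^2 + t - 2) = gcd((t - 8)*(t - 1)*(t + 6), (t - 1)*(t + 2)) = t - 1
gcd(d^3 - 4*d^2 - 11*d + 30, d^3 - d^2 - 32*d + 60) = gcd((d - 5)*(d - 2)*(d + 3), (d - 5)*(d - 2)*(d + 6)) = d^2 - 7*d + 10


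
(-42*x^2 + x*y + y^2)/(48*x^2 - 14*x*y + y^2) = (-7*x - y)/(8*x - y)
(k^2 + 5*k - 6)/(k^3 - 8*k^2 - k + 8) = (k + 6)/(k^2 - 7*k - 8)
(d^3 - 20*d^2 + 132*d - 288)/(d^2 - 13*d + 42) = (d^2 - 14*d + 48)/(d - 7)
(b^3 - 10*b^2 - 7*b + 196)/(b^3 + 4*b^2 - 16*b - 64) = (b^2 - 14*b + 49)/(b^2 - 16)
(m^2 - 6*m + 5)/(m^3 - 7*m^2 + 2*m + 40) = (m - 1)/(m^2 - 2*m - 8)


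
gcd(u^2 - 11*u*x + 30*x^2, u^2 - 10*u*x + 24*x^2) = -u + 6*x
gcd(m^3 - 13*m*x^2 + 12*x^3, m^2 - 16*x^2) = m + 4*x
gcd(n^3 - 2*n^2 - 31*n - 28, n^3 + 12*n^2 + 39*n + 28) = n^2 + 5*n + 4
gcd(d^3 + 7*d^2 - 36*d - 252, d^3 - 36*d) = d^2 - 36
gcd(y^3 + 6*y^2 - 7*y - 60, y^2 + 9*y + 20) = y^2 + 9*y + 20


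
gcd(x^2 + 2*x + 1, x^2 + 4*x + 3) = x + 1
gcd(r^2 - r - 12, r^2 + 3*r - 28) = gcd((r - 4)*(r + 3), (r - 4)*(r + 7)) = r - 4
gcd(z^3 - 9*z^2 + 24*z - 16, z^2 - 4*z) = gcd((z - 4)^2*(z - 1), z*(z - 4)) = z - 4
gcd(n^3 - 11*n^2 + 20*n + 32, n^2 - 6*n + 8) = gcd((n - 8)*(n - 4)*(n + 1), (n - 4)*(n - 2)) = n - 4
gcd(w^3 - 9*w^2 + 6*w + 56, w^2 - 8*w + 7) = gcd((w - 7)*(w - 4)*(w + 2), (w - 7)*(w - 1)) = w - 7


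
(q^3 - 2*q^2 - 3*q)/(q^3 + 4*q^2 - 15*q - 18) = q/(q + 6)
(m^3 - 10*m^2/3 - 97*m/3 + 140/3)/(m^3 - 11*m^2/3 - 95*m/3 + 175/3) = (3*m - 4)/(3*m - 5)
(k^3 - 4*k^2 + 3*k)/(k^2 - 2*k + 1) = k*(k - 3)/(k - 1)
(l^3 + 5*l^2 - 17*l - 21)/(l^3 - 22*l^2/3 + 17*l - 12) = 3*(l^2 + 8*l + 7)/(3*l^2 - 13*l + 12)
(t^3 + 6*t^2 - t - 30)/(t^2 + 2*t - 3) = (t^2 + 3*t - 10)/(t - 1)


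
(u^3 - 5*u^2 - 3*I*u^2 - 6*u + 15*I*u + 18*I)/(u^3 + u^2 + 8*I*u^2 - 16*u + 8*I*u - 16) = (u^2 - 3*u*(2 + I) + 18*I)/(u^2 + 8*I*u - 16)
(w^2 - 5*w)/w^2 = (w - 5)/w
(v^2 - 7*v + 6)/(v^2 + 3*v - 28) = (v^2 - 7*v + 6)/(v^2 + 3*v - 28)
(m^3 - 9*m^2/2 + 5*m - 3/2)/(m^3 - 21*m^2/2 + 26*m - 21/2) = (m - 1)/(m - 7)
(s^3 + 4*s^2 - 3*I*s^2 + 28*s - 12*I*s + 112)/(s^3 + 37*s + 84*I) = (s + 4)/(s + 3*I)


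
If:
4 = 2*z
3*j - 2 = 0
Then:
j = 2/3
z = 2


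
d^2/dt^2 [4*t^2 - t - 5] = 8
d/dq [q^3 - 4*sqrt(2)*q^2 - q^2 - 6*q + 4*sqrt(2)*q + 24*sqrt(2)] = 3*q^2 - 8*sqrt(2)*q - 2*q - 6 + 4*sqrt(2)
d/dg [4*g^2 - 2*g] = 8*g - 2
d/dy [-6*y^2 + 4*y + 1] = 4 - 12*y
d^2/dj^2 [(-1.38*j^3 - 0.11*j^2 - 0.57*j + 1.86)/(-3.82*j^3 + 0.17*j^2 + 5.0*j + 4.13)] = (5.002672*j^6 + 208.054008*j^5 - 54.0568199999999*j^4 + 132.304258*j^3 + 491.264034*j^2 - 46.722906*j - 110.17667)/(55.742968*j^9 - 7.442124*j^8 - 218.554806*j^7 - 161.322749*j^6 + 302.158632*j^5 + 460.189929*j^4 + 49.409074*j^3 - 318.449019*j^2 - 255.8535*j - 70.444997)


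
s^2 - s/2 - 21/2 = (s - 7/2)*(s + 3)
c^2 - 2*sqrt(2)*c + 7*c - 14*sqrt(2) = (c + 7)*(c - 2*sqrt(2))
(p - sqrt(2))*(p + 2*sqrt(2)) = p^2 + sqrt(2)*p - 4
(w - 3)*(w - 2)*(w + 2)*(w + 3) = w^4 - 13*w^2 + 36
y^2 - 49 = (y - 7)*(y + 7)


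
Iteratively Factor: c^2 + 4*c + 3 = (c + 3)*(c + 1)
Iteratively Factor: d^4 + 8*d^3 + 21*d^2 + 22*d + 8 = (d + 4)*(d^3 + 4*d^2 + 5*d + 2) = (d + 2)*(d + 4)*(d^2 + 2*d + 1) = (d + 1)*(d + 2)*(d + 4)*(d + 1)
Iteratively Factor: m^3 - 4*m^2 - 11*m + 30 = (m - 2)*(m^2 - 2*m - 15) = (m - 5)*(m - 2)*(m + 3)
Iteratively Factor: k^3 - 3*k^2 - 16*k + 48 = (k - 4)*(k^2 + k - 12) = (k - 4)*(k - 3)*(k + 4)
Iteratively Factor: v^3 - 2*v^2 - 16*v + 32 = (v + 4)*(v^2 - 6*v + 8) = (v - 2)*(v + 4)*(v - 4)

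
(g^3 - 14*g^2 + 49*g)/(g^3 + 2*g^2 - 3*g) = (g^2 - 14*g + 49)/(g^2 + 2*g - 3)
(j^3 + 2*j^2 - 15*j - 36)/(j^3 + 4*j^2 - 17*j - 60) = (j + 3)/(j + 5)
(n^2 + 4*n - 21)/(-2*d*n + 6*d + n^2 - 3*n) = (-n - 7)/(2*d - n)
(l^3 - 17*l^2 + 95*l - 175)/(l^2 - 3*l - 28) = (l^2 - 10*l + 25)/(l + 4)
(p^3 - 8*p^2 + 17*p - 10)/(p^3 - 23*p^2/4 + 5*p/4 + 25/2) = 4*(p - 1)/(4*p + 5)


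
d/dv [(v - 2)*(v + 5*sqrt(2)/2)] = 2*v - 2 + 5*sqrt(2)/2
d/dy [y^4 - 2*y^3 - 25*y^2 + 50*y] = 4*y^3 - 6*y^2 - 50*y + 50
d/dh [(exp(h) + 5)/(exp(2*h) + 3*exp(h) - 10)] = -exp(h)/(exp(2*h) - 4*exp(h) + 4)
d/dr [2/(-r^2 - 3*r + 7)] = 2*(2*r + 3)/(r^2 + 3*r - 7)^2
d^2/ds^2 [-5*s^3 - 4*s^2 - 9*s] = -30*s - 8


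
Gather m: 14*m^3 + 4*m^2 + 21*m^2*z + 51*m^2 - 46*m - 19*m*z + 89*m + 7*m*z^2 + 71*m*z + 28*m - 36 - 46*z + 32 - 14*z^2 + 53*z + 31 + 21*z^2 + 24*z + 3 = 14*m^3 + m^2*(21*z + 55) + m*(7*z^2 + 52*z + 71) + 7*z^2 + 31*z + 30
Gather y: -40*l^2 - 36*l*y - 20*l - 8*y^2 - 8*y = -40*l^2 - 20*l - 8*y^2 + y*(-36*l - 8)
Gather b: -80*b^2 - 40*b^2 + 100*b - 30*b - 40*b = -120*b^2 + 30*b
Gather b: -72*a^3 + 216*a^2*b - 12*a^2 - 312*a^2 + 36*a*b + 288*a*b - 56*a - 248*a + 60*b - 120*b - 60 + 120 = -72*a^3 - 324*a^2 - 304*a + b*(216*a^2 + 324*a - 60) + 60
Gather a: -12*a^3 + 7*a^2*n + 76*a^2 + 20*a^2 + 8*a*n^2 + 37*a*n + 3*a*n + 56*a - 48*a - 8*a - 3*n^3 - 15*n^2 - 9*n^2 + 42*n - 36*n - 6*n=-12*a^3 + a^2*(7*n + 96) + a*(8*n^2 + 40*n) - 3*n^3 - 24*n^2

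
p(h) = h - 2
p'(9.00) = 1.00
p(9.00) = 7.00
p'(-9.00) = 1.00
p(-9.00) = -11.00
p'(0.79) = 1.00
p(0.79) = -1.21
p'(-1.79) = 1.00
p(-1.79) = -3.79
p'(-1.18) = 1.00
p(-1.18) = -3.18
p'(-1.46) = 1.00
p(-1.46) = -3.46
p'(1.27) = 1.00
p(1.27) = -0.73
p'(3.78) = 1.00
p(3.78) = 1.78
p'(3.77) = 1.00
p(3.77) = 1.77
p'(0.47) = 1.00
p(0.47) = -1.53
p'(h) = 1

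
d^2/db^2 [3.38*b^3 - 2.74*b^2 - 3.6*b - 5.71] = 20.28*b - 5.48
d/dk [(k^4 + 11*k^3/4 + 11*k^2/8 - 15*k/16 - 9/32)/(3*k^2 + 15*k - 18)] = (64*k^5 + 568*k^4 + 112*k^3 - 1334*k^2 - 510*k + 225)/(96*(k^4 + 10*k^3 + 13*k^2 - 60*k + 36))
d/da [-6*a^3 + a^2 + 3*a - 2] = -18*a^2 + 2*a + 3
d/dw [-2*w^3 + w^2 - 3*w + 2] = -6*w^2 + 2*w - 3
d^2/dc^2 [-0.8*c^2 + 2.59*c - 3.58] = -1.60000000000000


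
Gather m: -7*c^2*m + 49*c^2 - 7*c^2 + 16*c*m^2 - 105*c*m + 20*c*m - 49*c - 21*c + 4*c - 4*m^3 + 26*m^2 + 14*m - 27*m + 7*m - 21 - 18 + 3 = 42*c^2 - 66*c - 4*m^3 + m^2*(16*c + 26) + m*(-7*c^2 - 85*c - 6) - 36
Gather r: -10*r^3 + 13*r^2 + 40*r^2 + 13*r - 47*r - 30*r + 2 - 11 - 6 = -10*r^3 + 53*r^2 - 64*r - 15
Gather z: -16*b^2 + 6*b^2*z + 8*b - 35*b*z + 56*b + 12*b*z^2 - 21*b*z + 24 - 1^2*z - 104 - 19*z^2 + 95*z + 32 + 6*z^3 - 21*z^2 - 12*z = -16*b^2 + 64*b + 6*z^3 + z^2*(12*b - 40) + z*(6*b^2 - 56*b + 82) - 48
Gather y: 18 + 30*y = 30*y + 18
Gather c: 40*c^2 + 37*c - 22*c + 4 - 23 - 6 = 40*c^2 + 15*c - 25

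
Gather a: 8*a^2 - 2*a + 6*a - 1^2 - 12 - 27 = 8*a^2 + 4*a - 40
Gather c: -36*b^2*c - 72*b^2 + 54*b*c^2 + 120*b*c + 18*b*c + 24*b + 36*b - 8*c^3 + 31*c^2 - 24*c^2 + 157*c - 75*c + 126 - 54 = -72*b^2 + 60*b - 8*c^3 + c^2*(54*b + 7) + c*(-36*b^2 + 138*b + 82) + 72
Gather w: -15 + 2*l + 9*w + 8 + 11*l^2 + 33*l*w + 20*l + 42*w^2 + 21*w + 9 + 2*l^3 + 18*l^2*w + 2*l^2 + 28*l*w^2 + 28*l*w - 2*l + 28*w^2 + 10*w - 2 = 2*l^3 + 13*l^2 + 20*l + w^2*(28*l + 70) + w*(18*l^2 + 61*l + 40)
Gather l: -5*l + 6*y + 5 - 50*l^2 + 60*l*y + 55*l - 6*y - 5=-50*l^2 + l*(60*y + 50)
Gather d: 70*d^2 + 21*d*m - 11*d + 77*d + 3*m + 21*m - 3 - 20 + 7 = 70*d^2 + d*(21*m + 66) + 24*m - 16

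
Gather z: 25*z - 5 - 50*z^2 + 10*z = -50*z^2 + 35*z - 5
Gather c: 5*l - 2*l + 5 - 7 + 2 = 3*l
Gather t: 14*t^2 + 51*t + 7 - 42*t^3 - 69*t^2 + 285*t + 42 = -42*t^3 - 55*t^2 + 336*t + 49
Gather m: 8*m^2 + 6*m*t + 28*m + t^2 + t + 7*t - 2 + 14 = 8*m^2 + m*(6*t + 28) + t^2 + 8*t + 12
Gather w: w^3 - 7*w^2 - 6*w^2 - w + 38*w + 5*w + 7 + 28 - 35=w^3 - 13*w^2 + 42*w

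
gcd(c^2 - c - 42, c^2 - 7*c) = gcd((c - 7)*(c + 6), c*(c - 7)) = c - 7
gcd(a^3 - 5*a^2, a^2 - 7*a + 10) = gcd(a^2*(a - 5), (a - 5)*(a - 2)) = a - 5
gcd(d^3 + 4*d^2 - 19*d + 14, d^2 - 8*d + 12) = d - 2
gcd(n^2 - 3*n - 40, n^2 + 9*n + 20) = n + 5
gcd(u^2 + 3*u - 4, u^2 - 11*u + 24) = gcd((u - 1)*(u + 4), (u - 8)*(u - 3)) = 1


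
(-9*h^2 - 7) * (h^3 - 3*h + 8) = -9*h^5 + 20*h^3 - 72*h^2 + 21*h - 56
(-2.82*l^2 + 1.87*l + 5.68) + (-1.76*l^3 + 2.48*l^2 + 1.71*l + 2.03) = -1.76*l^3 - 0.34*l^2 + 3.58*l + 7.71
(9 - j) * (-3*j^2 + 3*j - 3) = 3*j^3 - 30*j^2 + 30*j - 27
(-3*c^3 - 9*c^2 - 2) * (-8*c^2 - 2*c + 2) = 24*c^5 + 78*c^4 + 12*c^3 - 2*c^2 + 4*c - 4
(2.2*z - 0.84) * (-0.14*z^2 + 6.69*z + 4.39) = -0.308*z^3 + 14.8356*z^2 + 4.0384*z - 3.6876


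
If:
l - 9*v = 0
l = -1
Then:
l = -1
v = -1/9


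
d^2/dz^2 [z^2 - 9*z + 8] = 2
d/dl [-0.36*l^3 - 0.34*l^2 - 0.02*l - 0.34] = -1.08*l^2 - 0.68*l - 0.02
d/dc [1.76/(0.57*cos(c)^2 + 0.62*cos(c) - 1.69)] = (2.0064*cos(c) + 1.0912)*sin(c)/(0.57*cos(c)^2 + 0.62*cos(c) - 1.69)^2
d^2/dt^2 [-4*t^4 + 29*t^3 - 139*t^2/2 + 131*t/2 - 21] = -48*t^2 + 174*t - 139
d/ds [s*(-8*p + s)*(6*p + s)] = -48*p^2 - 4*p*s + 3*s^2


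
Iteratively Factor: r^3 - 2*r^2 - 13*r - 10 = (r + 2)*(r^2 - 4*r - 5) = (r - 5)*(r + 2)*(r + 1)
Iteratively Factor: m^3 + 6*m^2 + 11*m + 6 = (m + 2)*(m^2 + 4*m + 3) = (m + 2)*(m + 3)*(m + 1)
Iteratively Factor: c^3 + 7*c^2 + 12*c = (c)*(c^2 + 7*c + 12) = c*(c + 3)*(c + 4)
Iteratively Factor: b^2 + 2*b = (b)*(b + 2)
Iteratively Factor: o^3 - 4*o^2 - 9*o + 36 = (o - 3)*(o^2 - o - 12) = (o - 4)*(o - 3)*(o + 3)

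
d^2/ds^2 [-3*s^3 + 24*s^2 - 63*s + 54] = 48 - 18*s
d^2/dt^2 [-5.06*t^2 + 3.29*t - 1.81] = -10.1200000000000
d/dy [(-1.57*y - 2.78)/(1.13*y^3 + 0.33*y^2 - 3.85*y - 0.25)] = (3.5482*y^3 + 9.9423*y^2 + 1.8348*y - 10.3105)/(1.2769*y^6 + 0.7458*y^5 - 8.5921*y^4 - 3.106*y^3 + 14.6575*y^2 + 1.925*y + 0.0625)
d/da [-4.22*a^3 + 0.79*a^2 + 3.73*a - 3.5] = -12.66*a^2 + 1.58*a + 3.73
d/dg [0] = 0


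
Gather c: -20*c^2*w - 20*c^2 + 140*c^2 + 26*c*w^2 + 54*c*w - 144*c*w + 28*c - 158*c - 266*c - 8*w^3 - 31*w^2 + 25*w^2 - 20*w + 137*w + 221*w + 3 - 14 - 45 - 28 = c^2*(120 - 20*w) + c*(26*w^2 - 90*w - 396) - 8*w^3 - 6*w^2 + 338*w - 84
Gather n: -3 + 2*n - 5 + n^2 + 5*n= n^2 + 7*n - 8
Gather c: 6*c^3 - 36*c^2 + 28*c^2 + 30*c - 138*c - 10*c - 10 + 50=6*c^3 - 8*c^2 - 118*c + 40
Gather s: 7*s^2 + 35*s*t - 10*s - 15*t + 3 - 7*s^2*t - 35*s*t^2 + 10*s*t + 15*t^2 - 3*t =s^2*(7 - 7*t) + s*(-35*t^2 + 45*t - 10) + 15*t^2 - 18*t + 3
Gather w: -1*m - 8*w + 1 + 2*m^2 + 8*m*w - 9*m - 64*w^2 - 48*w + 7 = 2*m^2 - 10*m - 64*w^2 + w*(8*m - 56) + 8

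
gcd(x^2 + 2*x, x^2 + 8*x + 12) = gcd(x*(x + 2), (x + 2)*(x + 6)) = x + 2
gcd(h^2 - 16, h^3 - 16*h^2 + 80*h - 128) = h - 4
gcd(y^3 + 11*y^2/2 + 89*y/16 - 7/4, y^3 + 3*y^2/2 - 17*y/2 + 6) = y + 4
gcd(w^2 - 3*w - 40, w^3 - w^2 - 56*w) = w - 8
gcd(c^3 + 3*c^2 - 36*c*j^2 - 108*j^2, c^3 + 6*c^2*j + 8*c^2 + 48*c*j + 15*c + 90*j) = c^2 + 6*c*j + 3*c + 18*j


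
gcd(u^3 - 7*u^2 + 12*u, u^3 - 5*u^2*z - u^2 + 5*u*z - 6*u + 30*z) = u - 3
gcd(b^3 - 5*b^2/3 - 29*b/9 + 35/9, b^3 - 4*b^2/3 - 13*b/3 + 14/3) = b^2 - 10*b/3 + 7/3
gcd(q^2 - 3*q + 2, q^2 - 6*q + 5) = q - 1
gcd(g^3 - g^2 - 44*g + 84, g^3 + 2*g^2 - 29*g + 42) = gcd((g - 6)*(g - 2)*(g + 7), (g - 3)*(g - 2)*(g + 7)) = g^2 + 5*g - 14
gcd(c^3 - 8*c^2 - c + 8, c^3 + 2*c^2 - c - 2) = c^2 - 1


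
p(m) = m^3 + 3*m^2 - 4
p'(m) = 3*m^2 + 6*m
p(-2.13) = -0.05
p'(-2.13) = 0.83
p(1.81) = 11.76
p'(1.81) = 20.69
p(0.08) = -3.98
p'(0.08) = 0.50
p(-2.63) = -1.44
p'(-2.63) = 4.97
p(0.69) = -2.24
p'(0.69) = 5.57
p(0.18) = -3.90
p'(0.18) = 1.18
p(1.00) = 0.00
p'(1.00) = 9.00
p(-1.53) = -0.56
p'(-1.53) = -2.16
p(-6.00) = -112.00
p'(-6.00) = 72.00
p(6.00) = 320.00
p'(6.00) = 144.00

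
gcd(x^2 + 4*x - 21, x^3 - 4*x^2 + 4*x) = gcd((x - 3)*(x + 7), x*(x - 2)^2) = 1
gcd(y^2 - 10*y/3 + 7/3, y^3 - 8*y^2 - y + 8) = y - 1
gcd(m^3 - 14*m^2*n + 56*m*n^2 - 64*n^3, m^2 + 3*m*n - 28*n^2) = m - 4*n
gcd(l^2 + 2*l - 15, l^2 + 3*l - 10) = l + 5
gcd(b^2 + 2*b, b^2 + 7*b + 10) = b + 2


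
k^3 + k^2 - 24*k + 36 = (k - 3)*(k - 2)*(k + 6)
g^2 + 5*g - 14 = (g - 2)*(g + 7)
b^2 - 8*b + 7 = (b - 7)*(b - 1)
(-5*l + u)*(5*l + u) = -25*l^2 + u^2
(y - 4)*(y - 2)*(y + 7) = y^3 + y^2 - 34*y + 56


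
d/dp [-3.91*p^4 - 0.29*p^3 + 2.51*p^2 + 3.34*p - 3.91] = -15.64*p^3 - 0.87*p^2 + 5.02*p + 3.34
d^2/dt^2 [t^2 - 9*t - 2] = 2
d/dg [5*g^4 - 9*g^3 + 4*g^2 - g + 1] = 20*g^3 - 27*g^2 + 8*g - 1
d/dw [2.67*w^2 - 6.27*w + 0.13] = 5.34*w - 6.27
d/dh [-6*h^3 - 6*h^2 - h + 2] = -18*h^2 - 12*h - 1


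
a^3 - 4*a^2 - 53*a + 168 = (a - 8)*(a - 3)*(a + 7)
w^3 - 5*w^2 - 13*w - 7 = (w - 7)*(w + 1)^2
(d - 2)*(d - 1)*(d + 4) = d^3 + d^2 - 10*d + 8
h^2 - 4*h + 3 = (h - 3)*(h - 1)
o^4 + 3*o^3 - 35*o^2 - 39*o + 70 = (o - 5)*(o - 1)*(o + 2)*(o + 7)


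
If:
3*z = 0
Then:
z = 0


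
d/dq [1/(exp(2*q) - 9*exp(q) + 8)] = (9 - 2*exp(q))*exp(q)/(exp(2*q) - 9*exp(q) + 8)^2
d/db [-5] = 0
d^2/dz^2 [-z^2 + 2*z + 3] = -2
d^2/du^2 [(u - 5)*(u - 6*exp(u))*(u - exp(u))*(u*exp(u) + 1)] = u^4*exp(u) - 28*u^3*exp(2*u) + 3*u^3*exp(u) + 54*u^2*exp(3*u) + 56*u^2*exp(2*u) - 25*u^2*exp(u) - 198*u*exp(3*u) + 262*u*exp(2*u) - 23*u*exp(u) + 6*u - 168*exp(3*u) - 26*exp(2*u) + 56*exp(u) - 10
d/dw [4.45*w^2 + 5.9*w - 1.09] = 8.9*w + 5.9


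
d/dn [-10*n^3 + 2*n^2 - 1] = 2*n*(2 - 15*n)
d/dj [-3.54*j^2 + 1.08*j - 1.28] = 1.08 - 7.08*j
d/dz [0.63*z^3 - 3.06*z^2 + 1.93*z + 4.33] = 1.89*z^2 - 6.12*z + 1.93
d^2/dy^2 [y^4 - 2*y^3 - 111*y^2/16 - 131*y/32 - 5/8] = 12*y^2 - 12*y - 111/8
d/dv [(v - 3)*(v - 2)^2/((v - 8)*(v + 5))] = (v^4 - 6*v^3 - 115*v^2 + 584*v - 676)/(v^4 - 6*v^3 - 71*v^2 + 240*v + 1600)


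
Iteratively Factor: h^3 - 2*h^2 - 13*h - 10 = (h + 2)*(h^2 - 4*h - 5) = (h + 1)*(h + 2)*(h - 5)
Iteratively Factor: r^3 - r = (r - 1)*(r^2 + r) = (r - 1)*(r + 1)*(r)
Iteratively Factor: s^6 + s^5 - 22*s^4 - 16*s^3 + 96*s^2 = (s)*(s^5 + s^4 - 22*s^3 - 16*s^2 + 96*s) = s*(s - 2)*(s^4 + 3*s^3 - 16*s^2 - 48*s) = s^2*(s - 2)*(s^3 + 3*s^2 - 16*s - 48) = s^2*(s - 2)*(s + 3)*(s^2 - 16) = s^2*(s - 4)*(s - 2)*(s + 3)*(s + 4)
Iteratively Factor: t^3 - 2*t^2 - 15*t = (t - 5)*(t^2 + 3*t) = t*(t - 5)*(t + 3)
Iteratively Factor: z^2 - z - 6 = (z + 2)*(z - 3)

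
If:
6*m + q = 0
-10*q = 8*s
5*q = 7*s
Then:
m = 0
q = 0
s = 0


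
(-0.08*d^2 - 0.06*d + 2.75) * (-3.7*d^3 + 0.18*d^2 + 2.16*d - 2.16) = 0.296*d^5 + 0.2076*d^4 - 10.3586*d^3 + 0.5382*d^2 + 6.0696*d - 5.94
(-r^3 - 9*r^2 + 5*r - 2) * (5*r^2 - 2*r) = -5*r^5 - 43*r^4 + 43*r^3 - 20*r^2 + 4*r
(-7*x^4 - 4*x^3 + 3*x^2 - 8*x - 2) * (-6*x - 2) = 42*x^5 + 38*x^4 - 10*x^3 + 42*x^2 + 28*x + 4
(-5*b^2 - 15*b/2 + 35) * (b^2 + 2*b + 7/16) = -5*b^4 - 35*b^3/2 + 285*b^2/16 + 2135*b/32 + 245/16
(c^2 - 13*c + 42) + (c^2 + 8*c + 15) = 2*c^2 - 5*c + 57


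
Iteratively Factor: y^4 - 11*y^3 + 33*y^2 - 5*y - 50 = (y - 2)*(y^3 - 9*y^2 + 15*y + 25) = (y - 5)*(y - 2)*(y^2 - 4*y - 5) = (y - 5)*(y - 2)*(y + 1)*(y - 5)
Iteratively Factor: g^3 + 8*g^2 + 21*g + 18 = (g + 3)*(g^2 + 5*g + 6) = (g + 2)*(g + 3)*(g + 3)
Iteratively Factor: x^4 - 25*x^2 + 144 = (x - 3)*(x^3 + 3*x^2 - 16*x - 48) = (x - 3)*(x + 3)*(x^2 - 16) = (x - 3)*(x + 3)*(x + 4)*(x - 4)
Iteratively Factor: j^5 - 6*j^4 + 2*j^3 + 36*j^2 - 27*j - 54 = (j + 2)*(j^4 - 8*j^3 + 18*j^2 - 27) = (j - 3)*(j + 2)*(j^3 - 5*j^2 + 3*j + 9) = (j - 3)*(j + 1)*(j + 2)*(j^2 - 6*j + 9) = (j - 3)^2*(j + 1)*(j + 2)*(j - 3)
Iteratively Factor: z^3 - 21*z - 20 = (z + 4)*(z^2 - 4*z - 5) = (z + 1)*(z + 4)*(z - 5)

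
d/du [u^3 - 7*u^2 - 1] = u*(3*u - 14)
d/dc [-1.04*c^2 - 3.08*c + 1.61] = -2.08*c - 3.08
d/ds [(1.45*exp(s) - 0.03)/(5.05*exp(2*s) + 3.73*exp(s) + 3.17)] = (-7.3225*exp(2*s) + 0.303*exp(s) + 4.7084)*exp(s)/(25.5025*exp(4*s) + 37.673*exp(3*s) + 45.9299*exp(2*s) + 23.6482*exp(s) + 10.0489)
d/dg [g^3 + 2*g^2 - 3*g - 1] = 3*g^2 + 4*g - 3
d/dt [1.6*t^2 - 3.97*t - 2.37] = 3.2*t - 3.97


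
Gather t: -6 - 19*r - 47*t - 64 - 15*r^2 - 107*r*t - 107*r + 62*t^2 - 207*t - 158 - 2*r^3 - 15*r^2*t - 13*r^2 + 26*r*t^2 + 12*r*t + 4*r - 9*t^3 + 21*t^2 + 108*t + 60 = -2*r^3 - 28*r^2 - 122*r - 9*t^3 + t^2*(26*r + 83) + t*(-15*r^2 - 95*r - 146) - 168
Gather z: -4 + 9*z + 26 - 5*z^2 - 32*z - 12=-5*z^2 - 23*z + 10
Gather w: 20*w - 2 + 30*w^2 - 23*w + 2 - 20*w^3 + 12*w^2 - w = -20*w^3 + 42*w^2 - 4*w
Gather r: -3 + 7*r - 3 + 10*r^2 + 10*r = 10*r^2 + 17*r - 6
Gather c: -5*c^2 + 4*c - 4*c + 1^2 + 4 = 5 - 5*c^2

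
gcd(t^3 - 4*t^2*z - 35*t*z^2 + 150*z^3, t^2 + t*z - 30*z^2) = -t^2 - t*z + 30*z^2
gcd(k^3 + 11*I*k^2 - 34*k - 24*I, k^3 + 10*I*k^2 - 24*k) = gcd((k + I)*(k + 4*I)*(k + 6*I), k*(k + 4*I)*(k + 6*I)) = k^2 + 10*I*k - 24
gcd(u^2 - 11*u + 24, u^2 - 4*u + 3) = u - 3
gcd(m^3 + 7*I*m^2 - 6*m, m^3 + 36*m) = m^2 + 6*I*m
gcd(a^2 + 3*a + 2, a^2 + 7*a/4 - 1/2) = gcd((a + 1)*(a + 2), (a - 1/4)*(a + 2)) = a + 2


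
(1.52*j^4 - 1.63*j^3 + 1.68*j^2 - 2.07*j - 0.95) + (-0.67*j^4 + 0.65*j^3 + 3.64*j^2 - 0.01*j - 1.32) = 0.85*j^4 - 0.98*j^3 + 5.32*j^2 - 2.08*j - 2.27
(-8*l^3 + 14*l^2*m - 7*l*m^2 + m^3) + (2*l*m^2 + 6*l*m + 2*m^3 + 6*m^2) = -8*l^3 + 14*l^2*m - 5*l*m^2 + 6*l*m + 3*m^3 + 6*m^2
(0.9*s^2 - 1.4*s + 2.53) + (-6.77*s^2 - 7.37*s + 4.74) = -5.87*s^2 - 8.77*s + 7.27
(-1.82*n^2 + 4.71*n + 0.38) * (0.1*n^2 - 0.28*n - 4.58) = -0.182*n^4 + 0.9806*n^3 + 7.0548*n^2 - 21.6782*n - 1.7404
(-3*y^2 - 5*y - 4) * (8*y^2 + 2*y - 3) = -24*y^4 - 46*y^3 - 33*y^2 + 7*y + 12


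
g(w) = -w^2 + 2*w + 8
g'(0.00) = 2.00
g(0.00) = 8.00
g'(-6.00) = 14.00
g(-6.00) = -40.00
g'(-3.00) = 8.00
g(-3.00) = -7.00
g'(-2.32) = 6.64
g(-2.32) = -2.02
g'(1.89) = -1.78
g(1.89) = 8.21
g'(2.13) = -2.26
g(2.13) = 7.72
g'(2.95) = -3.90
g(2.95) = 5.20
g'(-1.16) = 4.32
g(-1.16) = 4.33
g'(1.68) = -1.36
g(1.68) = 8.54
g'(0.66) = 0.68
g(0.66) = 8.88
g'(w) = 2 - 2*w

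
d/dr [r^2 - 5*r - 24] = 2*r - 5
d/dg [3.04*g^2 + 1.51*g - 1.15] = 6.08*g + 1.51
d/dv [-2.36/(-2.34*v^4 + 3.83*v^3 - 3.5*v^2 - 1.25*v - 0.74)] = (-22.0896*v^3 + 27.1164*v^2 - 16.52*v - 2.95)/(2.34*v^4 - 3.83*v^3 + 3.5*v^2 + 1.25*v + 0.74)^2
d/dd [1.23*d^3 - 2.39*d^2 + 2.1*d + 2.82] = 3.69*d^2 - 4.78*d + 2.1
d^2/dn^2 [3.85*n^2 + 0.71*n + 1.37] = 7.70000000000000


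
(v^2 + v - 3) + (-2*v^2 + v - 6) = -v^2 + 2*v - 9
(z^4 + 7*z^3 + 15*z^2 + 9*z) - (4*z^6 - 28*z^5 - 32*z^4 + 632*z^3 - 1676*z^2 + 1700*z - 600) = -4*z^6 + 28*z^5 + 33*z^4 - 625*z^3 + 1691*z^2 - 1691*z + 600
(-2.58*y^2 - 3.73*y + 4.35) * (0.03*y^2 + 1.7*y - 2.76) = -0.0774*y^4 - 4.4979*y^3 + 0.910299999999999*y^2 + 17.6898*y - 12.006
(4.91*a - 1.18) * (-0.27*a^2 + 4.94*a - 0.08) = -1.3257*a^3 + 24.574*a^2 - 6.222*a + 0.0944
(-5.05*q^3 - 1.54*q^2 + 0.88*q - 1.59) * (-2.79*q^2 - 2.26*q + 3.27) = 14.0895*q^5 + 15.7096*q^4 - 15.4883*q^3 - 2.5885*q^2 + 6.471*q - 5.1993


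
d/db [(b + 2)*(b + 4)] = 2*b + 6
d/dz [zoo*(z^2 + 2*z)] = zoo*(z + 1)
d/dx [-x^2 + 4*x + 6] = 4 - 2*x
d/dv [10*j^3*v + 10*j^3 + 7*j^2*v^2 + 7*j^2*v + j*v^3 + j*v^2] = j*(10*j^2 + 14*j*v + 7*j + 3*v^2 + 2*v)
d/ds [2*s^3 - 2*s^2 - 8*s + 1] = 6*s^2 - 4*s - 8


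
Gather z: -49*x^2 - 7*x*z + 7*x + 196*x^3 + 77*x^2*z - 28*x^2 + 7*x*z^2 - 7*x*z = 196*x^3 - 77*x^2 + 7*x*z^2 + 7*x + z*(77*x^2 - 14*x)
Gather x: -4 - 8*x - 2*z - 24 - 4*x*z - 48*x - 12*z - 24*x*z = x*(-28*z - 56) - 14*z - 28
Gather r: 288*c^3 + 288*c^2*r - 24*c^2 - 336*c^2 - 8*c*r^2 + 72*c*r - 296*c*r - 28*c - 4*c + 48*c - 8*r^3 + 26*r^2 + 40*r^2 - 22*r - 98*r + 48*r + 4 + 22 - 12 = 288*c^3 - 360*c^2 + 16*c - 8*r^3 + r^2*(66 - 8*c) + r*(288*c^2 - 224*c - 72) + 14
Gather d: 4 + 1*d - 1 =d + 3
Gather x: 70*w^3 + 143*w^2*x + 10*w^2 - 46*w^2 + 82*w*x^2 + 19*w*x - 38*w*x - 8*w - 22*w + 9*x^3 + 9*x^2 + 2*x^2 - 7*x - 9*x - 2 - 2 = 70*w^3 - 36*w^2 - 30*w + 9*x^3 + x^2*(82*w + 11) + x*(143*w^2 - 19*w - 16) - 4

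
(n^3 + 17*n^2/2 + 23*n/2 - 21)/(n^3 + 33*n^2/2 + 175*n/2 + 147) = (n - 1)/(n + 7)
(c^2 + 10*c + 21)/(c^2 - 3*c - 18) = (c + 7)/(c - 6)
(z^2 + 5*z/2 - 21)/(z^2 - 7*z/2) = (z + 6)/z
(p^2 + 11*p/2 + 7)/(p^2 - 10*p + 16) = (p^2 + 11*p/2 + 7)/(p^2 - 10*p + 16)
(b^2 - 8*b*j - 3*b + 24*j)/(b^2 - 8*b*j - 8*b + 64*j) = (b - 3)/(b - 8)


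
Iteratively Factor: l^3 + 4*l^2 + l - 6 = (l - 1)*(l^2 + 5*l + 6) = (l - 1)*(l + 3)*(l + 2)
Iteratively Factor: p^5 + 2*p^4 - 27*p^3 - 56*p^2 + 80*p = (p - 5)*(p^4 + 7*p^3 + 8*p^2 - 16*p) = (p - 5)*(p + 4)*(p^3 + 3*p^2 - 4*p) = p*(p - 5)*(p + 4)*(p^2 + 3*p - 4) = p*(p - 5)*(p + 4)^2*(p - 1)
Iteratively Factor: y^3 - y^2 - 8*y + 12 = (y - 2)*(y^2 + y - 6) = (y - 2)^2*(y + 3)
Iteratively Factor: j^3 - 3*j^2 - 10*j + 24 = (j + 3)*(j^2 - 6*j + 8) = (j - 2)*(j + 3)*(j - 4)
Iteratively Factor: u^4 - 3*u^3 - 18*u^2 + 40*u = (u)*(u^3 - 3*u^2 - 18*u + 40) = u*(u - 2)*(u^2 - u - 20) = u*(u - 5)*(u - 2)*(u + 4)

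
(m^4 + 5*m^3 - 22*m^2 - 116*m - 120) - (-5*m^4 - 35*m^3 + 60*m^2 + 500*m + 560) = 6*m^4 + 40*m^3 - 82*m^2 - 616*m - 680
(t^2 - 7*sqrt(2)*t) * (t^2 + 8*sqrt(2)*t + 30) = t^4 + sqrt(2)*t^3 - 82*t^2 - 210*sqrt(2)*t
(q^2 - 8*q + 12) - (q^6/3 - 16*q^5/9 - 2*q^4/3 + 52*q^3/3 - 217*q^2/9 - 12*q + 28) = -q^6/3 + 16*q^5/9 + 2*q^4/3 - 52*q^3/3 + 226*q^2/9 + 4*q - 16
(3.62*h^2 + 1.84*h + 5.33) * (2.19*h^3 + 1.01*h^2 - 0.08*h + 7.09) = 7.9278*h^5 + 7.6858*h^4 + 13.2415*h^3 + 30.9019*h^2 + 12.6192*h + 37.7897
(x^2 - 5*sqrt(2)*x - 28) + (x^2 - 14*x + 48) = 2*x^2 - 14*x - 5*sqrt(2)*x + 20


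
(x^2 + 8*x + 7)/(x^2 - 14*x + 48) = (x^2 + 8*x + 7)/(x^2 - 14*x + 48)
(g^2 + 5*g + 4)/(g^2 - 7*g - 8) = (g + 4)/(g - 8)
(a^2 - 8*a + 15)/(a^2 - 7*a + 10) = (a - 3)/(a - 2)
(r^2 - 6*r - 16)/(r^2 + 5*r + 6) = (r - 8)/(r + 3)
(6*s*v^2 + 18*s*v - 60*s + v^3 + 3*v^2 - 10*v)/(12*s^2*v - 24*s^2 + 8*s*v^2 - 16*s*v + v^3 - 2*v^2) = (v + 5)/(2*s + v)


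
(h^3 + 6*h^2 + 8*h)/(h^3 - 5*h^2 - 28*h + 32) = h*(h + 2)/(h^2 - 9*h + 8)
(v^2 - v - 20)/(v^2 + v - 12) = (v - 5)/(v - 3)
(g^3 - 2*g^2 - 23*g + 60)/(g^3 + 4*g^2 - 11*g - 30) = (g - 4)/(g + 2)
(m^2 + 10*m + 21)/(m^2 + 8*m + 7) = (m + 3)/(m + 1)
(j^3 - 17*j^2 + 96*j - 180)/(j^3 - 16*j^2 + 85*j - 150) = (j - 6)/(j - 5)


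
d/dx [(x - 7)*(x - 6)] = 2*x - 13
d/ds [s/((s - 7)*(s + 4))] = (-s^2 - 28)/(s^4 - 6*s^3 - 47*s^2 + 168*s + 784)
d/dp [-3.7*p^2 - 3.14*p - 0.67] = -7.4*p - 3.14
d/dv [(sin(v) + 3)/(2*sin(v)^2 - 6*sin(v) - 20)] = (-6*sin(v) + cos(v)^2 - 2)*cos(v)/(2*(sin(v) - 5)^2*(sin(v) + 2)^2)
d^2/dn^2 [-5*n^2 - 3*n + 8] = -10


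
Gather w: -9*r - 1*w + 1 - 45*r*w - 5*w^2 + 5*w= -9*r - 5*w^2 + w*(4 - 45*r) + 1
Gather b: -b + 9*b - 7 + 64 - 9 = 8*b + 48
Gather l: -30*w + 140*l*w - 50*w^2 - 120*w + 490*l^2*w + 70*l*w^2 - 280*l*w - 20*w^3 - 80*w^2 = 490*l^2*w + l*(70*w^2 - 140*w) - 20*w^3 - 130*w^2 - 150*w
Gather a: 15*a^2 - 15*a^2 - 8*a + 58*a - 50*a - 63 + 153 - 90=0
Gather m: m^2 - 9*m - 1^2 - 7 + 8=m^2 - 9*m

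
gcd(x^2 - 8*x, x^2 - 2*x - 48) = x - 8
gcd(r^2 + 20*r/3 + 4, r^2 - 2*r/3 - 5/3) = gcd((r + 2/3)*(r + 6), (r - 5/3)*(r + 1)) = 1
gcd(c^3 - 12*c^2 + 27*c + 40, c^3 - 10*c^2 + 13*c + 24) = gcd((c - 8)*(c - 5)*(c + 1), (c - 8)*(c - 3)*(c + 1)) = c^2 - 7*c - 8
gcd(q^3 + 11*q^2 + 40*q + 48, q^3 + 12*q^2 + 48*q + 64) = q^2 + 8*q + 16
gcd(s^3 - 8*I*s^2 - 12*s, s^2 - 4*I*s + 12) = s - 6*I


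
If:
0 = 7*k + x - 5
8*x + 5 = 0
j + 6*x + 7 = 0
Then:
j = -13/4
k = 45/56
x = -5/8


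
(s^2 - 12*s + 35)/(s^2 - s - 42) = (s - 5)/(s + 6)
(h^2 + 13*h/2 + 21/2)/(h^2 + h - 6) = (h + 7/2)/(h - 2)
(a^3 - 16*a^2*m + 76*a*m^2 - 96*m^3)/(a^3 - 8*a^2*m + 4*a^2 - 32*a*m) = (a^2 - 8*a*m + 12*m^2)/(a*(a + 4))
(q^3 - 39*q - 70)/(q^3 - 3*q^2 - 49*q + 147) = (q^2 + 7*q + 10)/(q^2 + 4*q - 21)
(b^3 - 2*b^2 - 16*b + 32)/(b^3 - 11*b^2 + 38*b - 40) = (b + 4)/(b - 5)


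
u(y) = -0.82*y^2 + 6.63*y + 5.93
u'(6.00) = -3.21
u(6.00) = 16.19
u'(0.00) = 6.63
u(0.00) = 5.93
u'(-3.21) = 11.89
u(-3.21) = -23.80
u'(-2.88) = 11.35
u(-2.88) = -19.97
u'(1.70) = 3.84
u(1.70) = 14.83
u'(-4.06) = 13.29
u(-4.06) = -34.50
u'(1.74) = 3.78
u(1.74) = 14.98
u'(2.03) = 3.30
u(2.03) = 16.01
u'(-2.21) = 10.25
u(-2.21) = -12.73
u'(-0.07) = 6.74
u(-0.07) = 5.46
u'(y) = 6.63 - 1.64*y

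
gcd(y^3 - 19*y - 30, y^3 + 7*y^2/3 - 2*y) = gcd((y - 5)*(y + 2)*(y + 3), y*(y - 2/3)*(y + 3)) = y + 3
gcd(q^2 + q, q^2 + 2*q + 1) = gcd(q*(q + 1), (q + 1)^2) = q + 1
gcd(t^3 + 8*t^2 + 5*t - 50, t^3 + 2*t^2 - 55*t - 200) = t^2 + 10*t + 25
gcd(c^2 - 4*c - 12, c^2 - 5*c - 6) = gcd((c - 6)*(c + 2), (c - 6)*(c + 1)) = c - 6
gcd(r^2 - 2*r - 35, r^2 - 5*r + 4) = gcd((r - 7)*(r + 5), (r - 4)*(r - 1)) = 1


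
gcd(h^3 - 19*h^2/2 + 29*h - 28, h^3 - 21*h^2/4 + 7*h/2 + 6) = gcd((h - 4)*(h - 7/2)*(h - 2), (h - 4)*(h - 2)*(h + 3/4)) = h^2 - 6*h + 8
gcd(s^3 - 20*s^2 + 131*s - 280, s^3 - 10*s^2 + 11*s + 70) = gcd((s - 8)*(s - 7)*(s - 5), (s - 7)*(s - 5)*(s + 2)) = s^2 - 12*s + 35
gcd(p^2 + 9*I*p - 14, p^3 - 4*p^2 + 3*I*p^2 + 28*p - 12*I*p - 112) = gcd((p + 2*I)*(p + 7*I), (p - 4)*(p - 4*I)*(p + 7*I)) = p + 7*I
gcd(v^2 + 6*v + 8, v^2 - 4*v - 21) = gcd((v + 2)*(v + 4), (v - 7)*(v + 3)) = 1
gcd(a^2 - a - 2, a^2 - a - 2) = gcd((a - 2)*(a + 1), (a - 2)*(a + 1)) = a^2 - a - 2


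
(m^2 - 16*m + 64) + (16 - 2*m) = m^2 - 18*m + 80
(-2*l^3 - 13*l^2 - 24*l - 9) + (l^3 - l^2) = -l^3 - 14*l^2 - 24*l - 9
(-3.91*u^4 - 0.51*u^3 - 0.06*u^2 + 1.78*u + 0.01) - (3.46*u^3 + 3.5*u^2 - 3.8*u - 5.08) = -3.91*u^4 - 3.97*u^3 - 3.56*u^2 + 5.58*u + 5.09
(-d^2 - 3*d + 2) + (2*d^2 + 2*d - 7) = d^2 - d - 5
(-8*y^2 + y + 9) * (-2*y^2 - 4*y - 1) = 16*y^4 + 30*y^3 - 14*y^2 - 37*y - 9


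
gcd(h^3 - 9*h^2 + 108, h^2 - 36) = h - 6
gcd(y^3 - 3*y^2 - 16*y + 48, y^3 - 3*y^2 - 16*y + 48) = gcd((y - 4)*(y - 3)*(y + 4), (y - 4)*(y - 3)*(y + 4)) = y^3 - 3*y^2 - 16*y + 48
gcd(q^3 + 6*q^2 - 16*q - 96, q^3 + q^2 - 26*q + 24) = q^2 + 2*q - 24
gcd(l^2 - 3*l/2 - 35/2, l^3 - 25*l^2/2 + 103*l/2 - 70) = l - 5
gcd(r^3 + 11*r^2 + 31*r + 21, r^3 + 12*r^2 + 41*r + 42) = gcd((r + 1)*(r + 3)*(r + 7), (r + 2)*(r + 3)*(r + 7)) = r^2 + 10*r + 21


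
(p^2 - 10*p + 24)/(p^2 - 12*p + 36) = (p - 4)/(p - 6)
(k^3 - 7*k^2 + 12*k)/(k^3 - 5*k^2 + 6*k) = (k - 4)/(k - 2)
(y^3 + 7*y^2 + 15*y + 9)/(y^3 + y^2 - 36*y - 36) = (y^2 + 6*y + 9)/(y^2 - 36)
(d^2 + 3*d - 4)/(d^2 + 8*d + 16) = (d - 1)/(d + 4)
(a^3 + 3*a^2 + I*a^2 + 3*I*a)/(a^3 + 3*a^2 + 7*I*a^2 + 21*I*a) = (a + I)/(a + 7*I)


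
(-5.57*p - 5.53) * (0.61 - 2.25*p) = 12.5325*p^2 + 9.0448*p - 3.3733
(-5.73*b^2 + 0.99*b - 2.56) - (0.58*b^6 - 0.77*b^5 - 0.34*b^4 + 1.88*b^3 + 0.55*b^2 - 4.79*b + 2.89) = -0.58*b^6 + 0.77*b^5 + 0.34*b^4 - 1.88*b^3 - 6.28*b^2 + 5.78*b - 5.45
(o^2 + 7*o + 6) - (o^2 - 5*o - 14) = 12*o + 20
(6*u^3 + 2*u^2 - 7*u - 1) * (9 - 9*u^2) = -54*u^5 - 18*u^4 + 117*u^3 + 27*u^2 - 63*u - 9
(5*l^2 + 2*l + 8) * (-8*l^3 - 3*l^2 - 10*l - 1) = -40*l^5 - 31*l^4 - 120*l^3 - 49*l^2 - 82*l - 8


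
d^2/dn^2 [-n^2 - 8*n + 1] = -2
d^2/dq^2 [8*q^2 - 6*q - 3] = 16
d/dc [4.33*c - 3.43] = 4.33000000000000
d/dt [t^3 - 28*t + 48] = 3*t^2 - 28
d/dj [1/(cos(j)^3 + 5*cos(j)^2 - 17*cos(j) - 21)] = (3*cos(j)^2 + 10*cos(j) - 17)*sin(j)/(cos(j)^3 + 5*cos(j)^2 - 17*cos(j) - 21)^2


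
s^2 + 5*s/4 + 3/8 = (s + 1/2)*(s + 3/4)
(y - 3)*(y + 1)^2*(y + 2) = y^4 + y^3 - 7*y^2 - 13*y - 6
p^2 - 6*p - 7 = (p - 7)*(p + 1)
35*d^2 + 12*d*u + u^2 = (5*d + u)*(7*d + u)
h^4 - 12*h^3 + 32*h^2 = h^2*(h - 8)*(h - 4)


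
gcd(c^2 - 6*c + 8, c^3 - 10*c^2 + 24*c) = c - 4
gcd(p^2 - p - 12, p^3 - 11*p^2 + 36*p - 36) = 1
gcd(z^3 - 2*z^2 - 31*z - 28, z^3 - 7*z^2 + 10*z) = 1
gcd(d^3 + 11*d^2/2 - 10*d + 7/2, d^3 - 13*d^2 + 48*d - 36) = d - 1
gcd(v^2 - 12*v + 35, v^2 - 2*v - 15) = v - 5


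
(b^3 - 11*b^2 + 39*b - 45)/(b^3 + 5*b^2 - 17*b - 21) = (b^2 - 8*b + 15)/(b^2 + 8*b + 7)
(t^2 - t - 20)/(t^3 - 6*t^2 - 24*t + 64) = (t - 5)/(t^2 - 10*t + 16)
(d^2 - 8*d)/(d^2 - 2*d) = (d - 8)/(d - 2)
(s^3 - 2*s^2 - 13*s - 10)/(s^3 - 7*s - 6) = (s - 5)/(s - 3)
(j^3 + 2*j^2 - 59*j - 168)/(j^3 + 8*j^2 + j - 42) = (j - 8)/(j - 2)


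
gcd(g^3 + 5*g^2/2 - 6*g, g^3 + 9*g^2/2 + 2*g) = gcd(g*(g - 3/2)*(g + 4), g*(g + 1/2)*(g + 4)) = g^2 + 4*g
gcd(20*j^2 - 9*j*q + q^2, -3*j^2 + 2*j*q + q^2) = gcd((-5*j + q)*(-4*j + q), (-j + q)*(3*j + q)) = 1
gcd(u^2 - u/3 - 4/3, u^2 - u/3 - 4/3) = u^2 - u/3 - 4/3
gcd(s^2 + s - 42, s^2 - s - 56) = s + 7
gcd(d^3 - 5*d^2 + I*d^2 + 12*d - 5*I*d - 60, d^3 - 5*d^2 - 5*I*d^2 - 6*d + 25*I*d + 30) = d^2 + d*(-5 - 3*I) + 15*I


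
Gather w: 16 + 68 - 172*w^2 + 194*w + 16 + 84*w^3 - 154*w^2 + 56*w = 84*w^3 - 326*w^2 + 250*w + 100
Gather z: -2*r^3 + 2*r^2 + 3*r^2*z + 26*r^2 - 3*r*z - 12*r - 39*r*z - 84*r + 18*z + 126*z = -2*r^3 + 28*r^2 - 96*r + z*(3*r^2 - 42*r + 144)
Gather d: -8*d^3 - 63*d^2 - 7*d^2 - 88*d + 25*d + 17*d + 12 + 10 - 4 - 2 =-8*d^3 - 70*d^2 - 46*d + 16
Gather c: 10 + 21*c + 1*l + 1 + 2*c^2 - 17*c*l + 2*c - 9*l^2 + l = 2*c^2 + c*(23 - 17*l) - 9*l^2 + 2*l + 11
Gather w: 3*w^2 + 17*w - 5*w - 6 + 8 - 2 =3*w^2 + 12*w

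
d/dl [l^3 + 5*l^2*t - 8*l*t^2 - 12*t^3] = 3*l^2 + 10*l*t - 8*t^2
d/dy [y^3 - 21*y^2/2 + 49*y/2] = 3*y^2 - 21*y + 49/2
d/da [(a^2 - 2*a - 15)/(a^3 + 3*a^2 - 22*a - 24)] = (-a^4 + 4*a^3 + 29*a^2 + 42*a - 282)/(a^6 + 6*a^5 - 35*a^4 - 180*a^3 + 340*a^2 + 1056*a + 576)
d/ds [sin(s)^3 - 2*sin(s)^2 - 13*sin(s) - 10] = (3*sin(s)^2 - 4*sin(s) - 13)*cos(s)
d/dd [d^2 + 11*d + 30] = 2*d + 11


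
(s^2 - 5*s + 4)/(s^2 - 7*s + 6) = (s - 4)/(s - 6)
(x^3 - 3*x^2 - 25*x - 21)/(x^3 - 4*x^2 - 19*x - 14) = (x + 3)/(x + 2)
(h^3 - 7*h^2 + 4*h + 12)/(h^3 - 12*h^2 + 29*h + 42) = (h - 2)/(h - 7)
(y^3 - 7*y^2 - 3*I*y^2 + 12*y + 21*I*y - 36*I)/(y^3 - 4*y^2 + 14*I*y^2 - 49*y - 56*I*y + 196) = (y^2 - 3*y*(1 + I) + 9*I)/(y^2 + 14*I*y - 49)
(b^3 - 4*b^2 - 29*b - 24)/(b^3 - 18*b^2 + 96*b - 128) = (b^2 + 4*b + 3)/(b^2 - 10*b + 16)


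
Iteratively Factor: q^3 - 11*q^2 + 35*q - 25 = (q - 5)*(q^2 - 6*q + 5) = (q - 5)*(q - 1)*(q - 5)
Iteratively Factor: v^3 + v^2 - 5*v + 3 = (v + 3)*(v^2 - 2*v + 1) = (v - 1)*(v + 3)*(v - 1)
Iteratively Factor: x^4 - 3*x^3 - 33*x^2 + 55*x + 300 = (x - 5)*(x^3 + 2*x^2 - 23*x - 60) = (x - 5)*(x + 4)*(x^2 - 2*x - 15) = (x - 5)*(x + 3)*(x + 4)*(x - 5)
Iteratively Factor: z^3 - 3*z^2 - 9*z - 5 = (z - 5)*(z^2 + 2*z + 1) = (z - 5)*(z + 1)*(z + 1)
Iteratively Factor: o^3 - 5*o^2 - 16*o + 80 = (o - 4)*(o^2 - o - 20) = (o - 5)*(o - 4)*(o + 4)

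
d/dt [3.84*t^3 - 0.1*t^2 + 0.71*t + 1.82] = 11.52*t^2 - 0.2*t + 0.71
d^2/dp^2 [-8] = 0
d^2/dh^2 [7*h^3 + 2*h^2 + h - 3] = 42*h + 4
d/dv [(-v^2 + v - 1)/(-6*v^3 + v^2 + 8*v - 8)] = 3*v*(-2*v^3 + 4*v^2 - 9*v + 6)/(36*v^6 - 12*v^5 - 95*v^4 + 112*v^3 + 48*v^2 - 128*v + 64)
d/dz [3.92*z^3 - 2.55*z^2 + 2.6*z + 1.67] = 11.76*z^2 - 5.1*z + 2.6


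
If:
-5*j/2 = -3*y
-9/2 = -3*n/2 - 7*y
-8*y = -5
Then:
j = 3/4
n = 1/12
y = 5/8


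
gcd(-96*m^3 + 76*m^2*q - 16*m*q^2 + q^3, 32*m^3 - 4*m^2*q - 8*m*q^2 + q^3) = 16*m^2 - 10*m*q + q^2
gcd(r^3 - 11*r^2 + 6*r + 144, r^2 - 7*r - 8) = r - 8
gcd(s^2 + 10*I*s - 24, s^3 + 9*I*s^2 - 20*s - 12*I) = s + 6*I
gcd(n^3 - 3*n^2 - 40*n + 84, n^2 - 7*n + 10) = n - 2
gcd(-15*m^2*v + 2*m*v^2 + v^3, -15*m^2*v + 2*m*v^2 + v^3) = -15*m^2*v + 2*m*v^2 + v^3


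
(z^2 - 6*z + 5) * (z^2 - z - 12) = z^4 - 7*z^3 - z^2 + 67*z - 60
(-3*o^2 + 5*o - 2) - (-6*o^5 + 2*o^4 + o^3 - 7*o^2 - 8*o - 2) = 6*o^5 - 2*o^4 - o^3 + 4*o^2 + 13*o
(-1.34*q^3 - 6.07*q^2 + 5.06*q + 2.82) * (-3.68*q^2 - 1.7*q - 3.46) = 4.9312*q^5 + 24.6156*q^4 - 3.6654*q^3 + 2.0226*q^2 - 22.3016*q - 9.7572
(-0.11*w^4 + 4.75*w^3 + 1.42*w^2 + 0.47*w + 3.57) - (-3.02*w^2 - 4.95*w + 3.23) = -0.11*w^4 + 4.75*w^3 + 4.44*w^2 + 5.42*w + 0.34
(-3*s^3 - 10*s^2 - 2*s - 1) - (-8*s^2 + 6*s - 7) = -3*s^3 - 2*s^2 - 8*s + 6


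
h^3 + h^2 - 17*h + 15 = (h - 3)*(h - 1)*(h + 5)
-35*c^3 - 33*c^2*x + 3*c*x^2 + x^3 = (-5*c + x)*(c + x)*(7*c + x)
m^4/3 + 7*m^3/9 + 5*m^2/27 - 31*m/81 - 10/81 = (m/3 + 1/3)*(m - 2/3)*(m + 1/3)*(m + 5/3)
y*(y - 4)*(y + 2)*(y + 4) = y^4 + 2*y^3 - 16*y^2 - 32*y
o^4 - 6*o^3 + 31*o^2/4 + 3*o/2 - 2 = (o - 4)*(o - 2)*(o - 1/2)*(o + 1/2)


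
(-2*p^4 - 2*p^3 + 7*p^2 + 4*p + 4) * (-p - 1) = 2*p^5 + 4*p^4 - 5*p^3 - 11*p^2 - 8*p - 4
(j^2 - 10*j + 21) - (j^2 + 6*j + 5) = 16 - 16*j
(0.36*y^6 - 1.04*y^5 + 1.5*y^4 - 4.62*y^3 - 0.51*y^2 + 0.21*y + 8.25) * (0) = 0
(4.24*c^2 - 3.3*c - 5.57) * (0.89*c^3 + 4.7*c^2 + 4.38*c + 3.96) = 3.7736*c^5 + 16.991*c^4 - 1.8961*c^3 - 23.8426*c^2 - 37.4646*c - 22.0572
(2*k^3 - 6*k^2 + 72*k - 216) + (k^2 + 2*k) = 2*k^3 - 5*k^2 + 74*k - 216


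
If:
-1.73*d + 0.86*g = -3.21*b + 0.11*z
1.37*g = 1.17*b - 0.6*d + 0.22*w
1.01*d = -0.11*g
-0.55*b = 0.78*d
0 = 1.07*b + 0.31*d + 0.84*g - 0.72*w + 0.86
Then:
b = 0.05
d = -0.03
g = 0.32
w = 1.62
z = 4.46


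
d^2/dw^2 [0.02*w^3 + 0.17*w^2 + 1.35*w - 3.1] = 0.12*w + 0.34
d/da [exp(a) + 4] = exp(a)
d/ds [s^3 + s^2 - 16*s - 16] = 3*s^2 + 2*s - 16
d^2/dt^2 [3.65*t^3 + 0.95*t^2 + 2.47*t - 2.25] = 21.9*t + 1.9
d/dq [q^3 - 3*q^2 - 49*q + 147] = 3*q^2 - 6*q - 49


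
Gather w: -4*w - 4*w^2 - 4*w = -4*w^2 - 8*w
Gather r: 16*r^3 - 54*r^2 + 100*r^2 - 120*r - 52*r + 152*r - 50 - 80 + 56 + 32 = 16*r^3 + 46*r^2 - 20*r - 42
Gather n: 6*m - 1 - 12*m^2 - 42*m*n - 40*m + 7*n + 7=-12*m^2 - 34*m + n*(7 - 42*m) + 6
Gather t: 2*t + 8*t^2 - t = 8*t^2 + t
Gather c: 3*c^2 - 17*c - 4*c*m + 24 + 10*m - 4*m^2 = 3*c^2 + c*(-4*m - 17) - 4*m^2 + 10*m + 24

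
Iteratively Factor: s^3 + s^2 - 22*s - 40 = (s - 5)*(s^2 + 6*s + 8) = (s - 5)*(s + 4)*(s + 2)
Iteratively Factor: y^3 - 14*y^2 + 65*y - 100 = (y - 5)*(y^2 - 9*y + 20) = (y - 5)^2*(y - 4)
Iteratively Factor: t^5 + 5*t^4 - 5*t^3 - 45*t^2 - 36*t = (t + 3)*(t^4 + 2*t^3 - 11*t^2 - 12*t) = (t + 1)*(t + 3)*(t^3 + t^2 - 12*t) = (t + 1)*(t + 3)*(t + 4)*(t^2 - 3*t) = t*(t + 1)*(t + 3)*(t + 4)*(t - 3)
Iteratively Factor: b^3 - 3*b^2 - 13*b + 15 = (b - 1)*(b^2 - 2*b - 15) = (b - 1)*(b + 3)*(b - 5)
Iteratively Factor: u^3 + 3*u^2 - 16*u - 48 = (u - 4)*(u^2 + 7*u + 12) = (u - 4)*(u + 3)*(u + 4)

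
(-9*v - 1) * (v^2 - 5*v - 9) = -9*v^3 + 44*v^2 + 86*v + 9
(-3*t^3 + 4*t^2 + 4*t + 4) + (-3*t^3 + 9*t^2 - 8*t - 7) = -6*t^3 + 13*t^2 - 4*t - 3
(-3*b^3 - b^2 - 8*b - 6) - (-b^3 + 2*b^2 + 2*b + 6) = -2*b^3 - 3*b^2 - 10*b - 12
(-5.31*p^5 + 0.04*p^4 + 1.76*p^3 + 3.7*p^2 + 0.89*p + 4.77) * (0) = 0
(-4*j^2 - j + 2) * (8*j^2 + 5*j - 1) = -32*j^4 - 28*j^3 + 15*j^2 + 11*j - 2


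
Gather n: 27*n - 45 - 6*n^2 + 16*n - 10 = -6*n^2 + 43*n - 55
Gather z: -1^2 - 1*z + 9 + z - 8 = 0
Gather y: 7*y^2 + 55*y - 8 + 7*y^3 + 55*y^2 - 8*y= 7*y^3 + 62*y^2 + 47*y - 8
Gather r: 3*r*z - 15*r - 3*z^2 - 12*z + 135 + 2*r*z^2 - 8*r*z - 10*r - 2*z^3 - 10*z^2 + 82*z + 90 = r*(2*z^2 - 5*z - 25) - 2*z^3 - 13*z^2 + 70*z + 225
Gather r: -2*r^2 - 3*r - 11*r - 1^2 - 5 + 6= -2*r^2 - 14*r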